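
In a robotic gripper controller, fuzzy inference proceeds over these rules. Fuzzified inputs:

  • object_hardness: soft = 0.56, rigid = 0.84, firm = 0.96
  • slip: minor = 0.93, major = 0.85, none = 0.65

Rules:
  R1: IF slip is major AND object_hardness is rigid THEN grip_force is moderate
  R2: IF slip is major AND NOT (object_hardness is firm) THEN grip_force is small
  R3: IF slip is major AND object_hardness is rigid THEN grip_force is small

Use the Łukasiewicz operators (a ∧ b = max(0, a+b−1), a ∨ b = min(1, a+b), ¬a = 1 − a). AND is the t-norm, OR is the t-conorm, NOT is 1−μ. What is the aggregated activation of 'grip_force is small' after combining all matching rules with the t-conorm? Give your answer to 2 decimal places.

R1: major=0.85, rigid=0.84; AND[max(0, a+b−1)] → w = 0.69
R2: major=0.85, ¬firm=1−0.96=0.04; AND[max(0, a+b−1)] → w = 0.00
R3: major=0.85, rigid=0.84; AND[max(0, a+b−1)] → w = 0.69
Rules with consequent 'small': {R2, R3} → strengths 0.00, 0.69
Aggregate via t-conorm [min(1, a+b)]: 0.69

0.69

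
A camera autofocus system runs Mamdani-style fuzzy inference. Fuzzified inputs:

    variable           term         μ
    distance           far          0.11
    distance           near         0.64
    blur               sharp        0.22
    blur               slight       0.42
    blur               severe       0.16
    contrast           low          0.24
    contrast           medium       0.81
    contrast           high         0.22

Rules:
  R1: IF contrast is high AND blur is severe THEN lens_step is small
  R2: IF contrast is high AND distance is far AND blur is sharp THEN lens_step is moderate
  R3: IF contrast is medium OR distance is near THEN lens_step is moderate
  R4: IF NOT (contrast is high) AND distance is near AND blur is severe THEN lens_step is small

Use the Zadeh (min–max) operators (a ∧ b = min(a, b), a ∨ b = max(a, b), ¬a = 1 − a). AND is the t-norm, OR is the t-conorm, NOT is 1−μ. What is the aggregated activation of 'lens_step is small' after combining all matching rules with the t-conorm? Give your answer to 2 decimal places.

0.16

R1: high=0.22, severe=0.16; AND[min(a, b)] → w = 0.16
R2: high=0.22, far=0.11, sharp=0.22; AND[min(a, b)] → w = 0.11
R3: medium=0.81, near=0.64; OR[max(a, b)] → w = 0.81
R4: ¬high=1−0.22=0.78, near=0.64, severe=0.16; AND[min(a, b)] → w = 0.16
Rules with consequent 'small': {R1, R4} → strengths 0.16, 0.16
Aggregate via t-conorm [max(a, b)]: 0.16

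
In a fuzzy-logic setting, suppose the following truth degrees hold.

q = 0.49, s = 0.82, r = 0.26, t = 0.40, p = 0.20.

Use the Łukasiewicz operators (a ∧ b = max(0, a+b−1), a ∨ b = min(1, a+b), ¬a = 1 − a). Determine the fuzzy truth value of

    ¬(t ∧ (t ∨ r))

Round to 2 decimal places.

0.94

t ∨ r = min(1, a+b) on (0.40, 0.26) = 0.66
t ∧ (t ∨ r) = max(0, a+b−1) on (0.40, 0.66) = 0.06
¬(t ∧ (t ∨ r)) = 1 − 0.06 = 0.94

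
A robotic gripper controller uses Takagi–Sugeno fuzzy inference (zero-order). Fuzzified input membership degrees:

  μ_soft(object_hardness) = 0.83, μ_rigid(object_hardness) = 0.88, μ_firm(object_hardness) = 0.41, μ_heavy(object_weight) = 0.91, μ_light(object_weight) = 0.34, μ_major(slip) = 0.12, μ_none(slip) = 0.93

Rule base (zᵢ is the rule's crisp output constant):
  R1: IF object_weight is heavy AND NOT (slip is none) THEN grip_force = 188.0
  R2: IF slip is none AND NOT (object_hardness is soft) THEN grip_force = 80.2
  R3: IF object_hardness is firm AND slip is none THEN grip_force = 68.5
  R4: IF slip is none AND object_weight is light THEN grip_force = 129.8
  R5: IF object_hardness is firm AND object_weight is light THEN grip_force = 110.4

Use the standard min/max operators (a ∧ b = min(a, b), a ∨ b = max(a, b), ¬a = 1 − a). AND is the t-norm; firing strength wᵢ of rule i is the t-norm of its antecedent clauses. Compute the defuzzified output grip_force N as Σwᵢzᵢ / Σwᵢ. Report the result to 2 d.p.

102.67

R1 (z=188.0): heavy=0.91, ¬none=1−0.93=0.07; AND[min(a, b)] → w = 0.07
R2 (z=80.2): none=0.93, ¬soft=1−0.83=0.17; AND[min(a, b)] → w = 0.17
R3 (z=68.5): firm=0.41, none=0.93; AND[min(a, b)] → w = 0.41
R4 (z=129.8): none=0.93, light=0.34; AND[min(a, b)] → w = 0.34
R5 (z=110.4): firm=0.41, light=0.34; AND[min(a, b)] → w = 0.34
Weighted average = (0.07·188.0 + 0.17·80.2 + 0.41·68.5 + 0.34·129.8 + 0.34·110.4) / (0.07 + 0.17 + 0.41 + 0.34 + 0.34)
  = 136.5470 / 1.3300 = 102.67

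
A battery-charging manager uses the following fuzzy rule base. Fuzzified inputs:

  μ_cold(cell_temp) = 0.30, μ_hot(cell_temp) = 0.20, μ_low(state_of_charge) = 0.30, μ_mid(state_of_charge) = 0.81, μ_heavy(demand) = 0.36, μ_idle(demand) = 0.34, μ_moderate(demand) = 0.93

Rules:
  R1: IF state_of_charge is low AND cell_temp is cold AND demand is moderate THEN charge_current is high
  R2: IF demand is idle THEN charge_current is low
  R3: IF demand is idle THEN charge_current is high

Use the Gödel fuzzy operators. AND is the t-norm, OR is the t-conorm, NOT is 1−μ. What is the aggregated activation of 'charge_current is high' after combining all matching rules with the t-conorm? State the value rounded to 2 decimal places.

R1: low=0.30, cold=0.30, moderate=0.93; AND[min(a, b)] → w = 0.30
R2: idle=0.34 → w = 0.34
R3: idle=0.34 → w = 0.34
Rules with consequent 'high': {R1, R3} → strengths 0.30, 0.34
Aggregate via t-conorm [max(a, b)]: 0.34

0.34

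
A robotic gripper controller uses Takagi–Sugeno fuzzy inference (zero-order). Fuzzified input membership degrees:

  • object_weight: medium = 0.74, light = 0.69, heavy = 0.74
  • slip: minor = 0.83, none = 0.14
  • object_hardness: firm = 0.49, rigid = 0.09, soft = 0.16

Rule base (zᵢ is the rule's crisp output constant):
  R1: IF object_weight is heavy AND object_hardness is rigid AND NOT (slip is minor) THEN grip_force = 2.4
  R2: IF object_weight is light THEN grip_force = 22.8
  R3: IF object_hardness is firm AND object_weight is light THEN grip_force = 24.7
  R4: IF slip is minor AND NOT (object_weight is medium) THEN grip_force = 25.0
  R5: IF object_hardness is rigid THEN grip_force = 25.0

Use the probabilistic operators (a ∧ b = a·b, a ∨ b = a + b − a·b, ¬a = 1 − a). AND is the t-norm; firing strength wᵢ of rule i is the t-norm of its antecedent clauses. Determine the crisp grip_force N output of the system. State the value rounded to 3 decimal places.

R1 (z=2.4): heavy=0.74, rigid=0.09, ¬minor=1−0.83=0.17; AND[a·b] → w = 0.0113
R2 (z=22.8): light=0.69 → w = 0.6900
R3 (z=24.7): firm=0.49, light=0.69; AND[a·b] → w = 0.3381
R4 (z=25.0): minor=0.83, ¬medium=1−0.74=0.26; AND[a·b] → w = 0.2158
R5 (z=25.0): rigid=0.09 → w = 0.0900
Weighted average = (0.0113·2.4 + 0.6900·22.8 + 0.3381·24.7 + 0.2158·25.0 + 0.0900·25.0) / (0.0113 + 0.6900 + 0.3381 + 0.2158 + 0.0900)
  = 31.7552 / 1.3452 = 23.606

23.606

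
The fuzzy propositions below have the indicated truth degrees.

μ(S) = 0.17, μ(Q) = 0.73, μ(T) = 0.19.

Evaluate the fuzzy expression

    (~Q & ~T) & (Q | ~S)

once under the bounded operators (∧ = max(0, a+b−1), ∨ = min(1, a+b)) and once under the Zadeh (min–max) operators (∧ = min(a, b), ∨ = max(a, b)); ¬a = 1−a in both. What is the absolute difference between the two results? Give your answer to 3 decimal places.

Under bounded:
  ~Q = 1 − 0.73 = 0.27
  ~T = 1 − 0.19 = 0.81
  ~Q & ~T = max(0, a+b−1) on (0.27, 0.81) = 0.08
  ~S = 1 − 0.17 = 0.83
  Q | ~S = min(1, a+b) on (0.73, 0.83) = 1.00
  (~Q & ~T) & (Q | ~S) = max(0, a+b−1) on (0.08, 1.00) = 0.08
  → value = 0.0800
Under Zadeh (min–max):
  ~Q = 1 − 0.73 = 0.27
  ~T = 1 − 0.19 = 0.81
  ~Q & ~T = min(a, b) on (0.27, 0.81) = 0.27
  ~S = 1 − 0.17 = 0.83
  Q | ~S = max(a, b) on (0.73, 0.83) = 0.83
  (~Q & ~T) & (Q | ~S) = min(a, b) on (0.27, 0.83) = 0.27
  → value = 0.2700
|0.0800 − 0.2700| = 0.190

0.190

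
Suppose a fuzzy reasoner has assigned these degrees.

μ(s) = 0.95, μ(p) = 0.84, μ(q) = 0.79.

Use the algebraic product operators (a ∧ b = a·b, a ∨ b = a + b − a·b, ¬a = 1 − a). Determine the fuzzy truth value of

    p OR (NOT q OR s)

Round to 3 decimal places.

0.994

NOT q = 1 − 0.7900 = 0.2100
NOT q OR s = a + b − a·b on (0.2100, 0.9500) = 0.9605
p OR (NOT q OR s) = a + b − a·b on (0.8400, 0.9605) = 0.9937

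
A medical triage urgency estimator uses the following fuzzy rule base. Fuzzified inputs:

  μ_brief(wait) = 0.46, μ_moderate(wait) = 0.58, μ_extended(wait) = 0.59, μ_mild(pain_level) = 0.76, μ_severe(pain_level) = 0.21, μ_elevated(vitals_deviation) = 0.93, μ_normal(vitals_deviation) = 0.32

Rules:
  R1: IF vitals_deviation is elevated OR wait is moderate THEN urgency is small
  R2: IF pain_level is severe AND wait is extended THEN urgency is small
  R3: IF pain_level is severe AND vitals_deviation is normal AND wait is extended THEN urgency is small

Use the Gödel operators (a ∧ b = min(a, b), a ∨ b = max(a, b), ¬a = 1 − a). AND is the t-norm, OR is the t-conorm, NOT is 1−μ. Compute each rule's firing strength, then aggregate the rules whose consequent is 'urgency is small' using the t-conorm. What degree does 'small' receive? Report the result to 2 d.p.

R1: elevated=0.93, moderate=0.58; OR[max(a, b)] → w = 0.93
R2: severe=0.21, extended=0.59; AND[min(a, b)] → w = 0.21
R3: severe=0.21, normal=0.32, extended=0.59; AND[min(a, b)] → w = 0.21
Rules with consequent 'small': {R1, R2, R3} → strengths 0.93, 0.21, 0.21
Aggregate via t-conorm [max(a, b)]: 0.93

0.93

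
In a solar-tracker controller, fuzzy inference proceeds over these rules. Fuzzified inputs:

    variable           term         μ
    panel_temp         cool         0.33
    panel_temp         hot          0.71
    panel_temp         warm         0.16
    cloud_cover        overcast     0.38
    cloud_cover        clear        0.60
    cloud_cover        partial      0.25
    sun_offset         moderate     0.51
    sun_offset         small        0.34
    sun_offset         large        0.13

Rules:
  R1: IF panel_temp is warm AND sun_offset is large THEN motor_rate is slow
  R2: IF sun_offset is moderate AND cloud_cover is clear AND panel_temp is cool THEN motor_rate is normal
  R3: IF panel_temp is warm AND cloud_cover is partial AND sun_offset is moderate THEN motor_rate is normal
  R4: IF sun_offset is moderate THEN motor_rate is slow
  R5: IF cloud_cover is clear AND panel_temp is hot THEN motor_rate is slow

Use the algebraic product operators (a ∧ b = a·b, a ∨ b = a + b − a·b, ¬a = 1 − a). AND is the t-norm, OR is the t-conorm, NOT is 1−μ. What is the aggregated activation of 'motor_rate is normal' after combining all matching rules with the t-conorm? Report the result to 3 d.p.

R1: warm=0.16, large=0.13; AND[a·b] → w = 0.0208
R2: moderate=0.51, clear=0.60, cool=0.33; AND[a·b] → w = 0.1010
R3: warm=0.16, partial=0.25, moderate=0.51; AND[a·b] → w = 0.0204
R4: moderate=0.51 → w = 0.5100
R5: clear=0.60, hot=0.71; AND[a·b] → w = 0.4260
Rules with consequent 'normal': {R2, R3} → strengths 0.1010, 0.0204
Aggregate via t-conorm [a + b − a·b]: 0.1193

0.119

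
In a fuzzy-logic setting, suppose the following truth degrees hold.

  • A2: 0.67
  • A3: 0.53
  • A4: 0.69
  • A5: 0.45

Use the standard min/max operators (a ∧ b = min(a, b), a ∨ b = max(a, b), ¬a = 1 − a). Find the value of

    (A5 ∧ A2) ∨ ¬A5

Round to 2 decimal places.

0.55

A5 ∧ A2 = min(a, b) on (0.45, 0.67) = 0.45
¬A5 = 1 − 0.45 = 0.55
(A5 ∧ A2) ∨ ¬A5 = max(a, b) on (0.45, 0.55) = 0.55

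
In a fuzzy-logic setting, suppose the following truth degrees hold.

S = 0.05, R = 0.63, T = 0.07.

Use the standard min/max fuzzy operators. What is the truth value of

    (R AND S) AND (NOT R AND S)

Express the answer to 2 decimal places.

R AND S = min(a, b) on (0.63, 0.05) = 0.05
NOT R = 1 − 0.63 = 0.37
NOT R AND S = min(a, b) on (0.37, 0.05) = 0.05
(R AND S) AND (NOT R AND S) = min(a, b) on (0.05, 0.05) = 0.05

0.05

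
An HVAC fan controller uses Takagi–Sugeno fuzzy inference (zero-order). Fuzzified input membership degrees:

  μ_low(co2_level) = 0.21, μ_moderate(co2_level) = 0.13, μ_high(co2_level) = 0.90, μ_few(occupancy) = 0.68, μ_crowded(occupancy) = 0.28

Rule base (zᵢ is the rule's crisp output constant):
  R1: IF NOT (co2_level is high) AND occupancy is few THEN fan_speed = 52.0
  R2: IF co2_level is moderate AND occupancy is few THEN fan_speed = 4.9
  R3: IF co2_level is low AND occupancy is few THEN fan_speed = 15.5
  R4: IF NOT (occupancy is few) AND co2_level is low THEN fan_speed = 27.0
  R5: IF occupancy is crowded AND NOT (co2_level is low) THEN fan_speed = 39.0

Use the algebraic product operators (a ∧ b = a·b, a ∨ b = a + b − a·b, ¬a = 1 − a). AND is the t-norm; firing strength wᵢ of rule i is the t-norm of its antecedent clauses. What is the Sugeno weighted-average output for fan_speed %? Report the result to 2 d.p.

R1 (z=52.0): ¬high=1−0.90=0.10, few=0.68; AND[a·b] → w = 0.0680
R2 (z=4.9): moderate=0.13, few=0.68; AND[a·b] → w = 0.0884
R3 (z=15.5): low=0.21, few=0.68; AND[a·b] → w = 0.1428
R4 (z=27.0): ¬few=1−0.68=0.32, low=0.21; AND[a·b] → w = 0.0672
R5 (z=39.0): crowded=0.28, ¬low=1−0.21=0.79; AND[a·b] → w = 0.2212
Weighted average = (0.0680·52.0 + 0.0884·4.9 + 0.1428·15.5 + 0.0672·27.0 + 0.2212·39.0) / (0.0680 + 0.0884 + 0.1428 + 0.0672 + 0.2212)
  = 16.6238 / 0.5876 = 28.29

28.29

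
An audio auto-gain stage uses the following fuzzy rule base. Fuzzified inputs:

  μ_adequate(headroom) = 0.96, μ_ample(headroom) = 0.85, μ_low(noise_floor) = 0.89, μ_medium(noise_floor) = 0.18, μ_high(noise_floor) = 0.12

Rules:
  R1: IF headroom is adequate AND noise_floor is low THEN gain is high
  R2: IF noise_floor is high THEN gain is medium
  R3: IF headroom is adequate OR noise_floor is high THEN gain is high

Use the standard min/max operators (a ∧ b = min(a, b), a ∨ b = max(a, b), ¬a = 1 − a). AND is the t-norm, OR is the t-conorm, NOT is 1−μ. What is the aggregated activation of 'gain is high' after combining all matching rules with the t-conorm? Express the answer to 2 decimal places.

0.96

R1: adequate=0.96, low=0.89; AND[min(a, b)] → w = 0.89
R2: high=0.12 → w = 0.12
R3: adequate=0.96, high=0.12; OR[max(a, b)] → w = 0.96
Rules with consequent 'high': {R1, R3} → strengths 0.89, 0.96
Aggregate via t-conorm [max(a, b)]: 0.96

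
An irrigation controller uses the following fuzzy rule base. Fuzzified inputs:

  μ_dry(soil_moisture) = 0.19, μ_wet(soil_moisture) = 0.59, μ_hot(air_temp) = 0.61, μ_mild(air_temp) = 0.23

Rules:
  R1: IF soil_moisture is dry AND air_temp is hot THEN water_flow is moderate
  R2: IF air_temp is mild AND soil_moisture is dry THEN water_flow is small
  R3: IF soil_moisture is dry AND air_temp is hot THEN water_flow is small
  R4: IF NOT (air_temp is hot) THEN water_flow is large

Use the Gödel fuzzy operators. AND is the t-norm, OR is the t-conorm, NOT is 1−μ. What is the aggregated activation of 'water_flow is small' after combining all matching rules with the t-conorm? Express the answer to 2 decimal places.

R1: dry=0.19, hot=0.61; AND[min(a, b)] → w = 0.19
R2: mild=0.23, dry=0.19; AND[min(a, b)] → w = 0.19
R3: dry=0.19, hot=0.61; AND[min(a, b)] → w = 0.19
R4: ¬hot=1−0.61=0.39 → w = 0.39
Rules with consequent 'small': {R2, R3} → strengths 0.19, 0.19
Aggregate via t-conorm [max(a, b)]: 0.19

0.19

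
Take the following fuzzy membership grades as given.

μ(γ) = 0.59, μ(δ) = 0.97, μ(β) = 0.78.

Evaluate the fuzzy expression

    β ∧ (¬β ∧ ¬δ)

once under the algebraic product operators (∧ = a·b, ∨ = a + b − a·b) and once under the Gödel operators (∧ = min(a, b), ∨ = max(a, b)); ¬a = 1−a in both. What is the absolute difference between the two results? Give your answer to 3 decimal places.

0.025

Under algebraic product:
  ¬β = 1 − 0.7800 = 0.2200
  ¬δ = 1 − 0.9700 = 0.0300
  ¬β ∧ ¬δ = a·b on (0.2200, 0.0300) = 0.0066
  β ∧ (¬β ∧ ¬δ) = a·b on (0.7800, 0.0066) = 0.0051
  → value = 0.0051
Under Gödel:
  ¬β = 1 − 0.78 = 0.22
  ¬δ = 1 − 0.97 = 0.03
  ¬β ∧ ¬δ = min(a, b) on (0.22, 0.03) = 0.03
  β ∧ (¬β ∧ ¬δ) = min(a, b) on (0.78, 0.03) = 0.03
  → value = 0.0300
|0.0051 − 0.0300| = 0.025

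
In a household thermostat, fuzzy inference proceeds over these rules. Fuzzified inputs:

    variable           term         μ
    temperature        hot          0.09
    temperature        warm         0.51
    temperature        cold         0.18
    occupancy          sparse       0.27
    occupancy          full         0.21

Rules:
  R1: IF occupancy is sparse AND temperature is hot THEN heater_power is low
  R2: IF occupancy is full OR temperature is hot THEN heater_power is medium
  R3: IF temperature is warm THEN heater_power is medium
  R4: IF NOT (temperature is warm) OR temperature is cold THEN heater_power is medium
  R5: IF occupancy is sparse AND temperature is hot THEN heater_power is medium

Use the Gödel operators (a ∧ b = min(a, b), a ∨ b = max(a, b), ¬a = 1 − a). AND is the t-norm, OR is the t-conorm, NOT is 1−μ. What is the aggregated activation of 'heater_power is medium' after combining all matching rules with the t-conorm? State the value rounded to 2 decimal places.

R1: sparse=0.27, hot=0.09; AND[min(a, b)] → w = 0.09
R2: full=0.21, hot=0.09; OR[max(a, b)] → w = 0.21
R3: warm=0.51 → w = 0.51
R4: ¬warm=1−0.51=0.49, cold=0.18; OR[max(a, b)] → w = 0.49
R5: sparse=0.27, hot=0.09; AND[min(a, b)] → w = 0.09
Rules with consequent 'medium': {R2, R3, R4, R5} → strengths 0.21, 0.51, 0.49, 0.09
Aggregate via t-conorm [max(a, b)]: 0.51

0.51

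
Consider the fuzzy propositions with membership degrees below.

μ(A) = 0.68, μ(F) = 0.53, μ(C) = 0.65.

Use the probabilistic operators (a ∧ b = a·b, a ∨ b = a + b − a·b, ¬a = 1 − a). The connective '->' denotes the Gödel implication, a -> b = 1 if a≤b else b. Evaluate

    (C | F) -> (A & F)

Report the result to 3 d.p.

C | F = a + b − a·b on (0.6500, 0.5300) = 0.8355
A & F = a·b on (0.6800, 0.5300) = 0.3604
(C | F) -> (A & F)  [Gödel: 1 if a≤b else b] with a=0.8355, b=0.3604 → 0.3604

0.360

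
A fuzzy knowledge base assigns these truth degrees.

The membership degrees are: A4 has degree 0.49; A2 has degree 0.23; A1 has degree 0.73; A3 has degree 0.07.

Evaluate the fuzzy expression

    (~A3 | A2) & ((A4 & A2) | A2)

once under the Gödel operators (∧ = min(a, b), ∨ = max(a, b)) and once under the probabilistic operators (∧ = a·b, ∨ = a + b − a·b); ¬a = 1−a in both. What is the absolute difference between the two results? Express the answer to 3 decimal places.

0.070

Under Gödel:
  ~A3 = 1 − 0.07 = 0.93
  ~A3 | A2 = max(a, b) on (0.93, 0.23) = 0.93
  A4 & A2 = min(a, b) on (0.49, 0.23) = 0.23
  (A4 & A2) | A2 = max(a, b) on (0.23, 0.23) = 0.23
  (~A3 | A2) & ((A4 & A2) | A2) = min(a, b) on (0.93, 0.23) = 0.23
  → value = 0.2300
Under probabilistic:
  ~A3 = 1 − 0.0700 = 0.9300
  ~A3 | A2 = a + b − a·b on (0.9300, 0.2300) = 0.9461
  A4 & A2 = a·b on (0.4900, 0.2300) = 0.1127
  (A4 & A2) | A2 = a + b − a·b on (0.1127, 0.2300) = 0.3168
  (~A3 | A2) & ((A4 & A2) | A2) = a·b on (0.9461, 0.3168) = 0.2997
  → value = 0.2997
|0.2300 − 0.2997| = 0.070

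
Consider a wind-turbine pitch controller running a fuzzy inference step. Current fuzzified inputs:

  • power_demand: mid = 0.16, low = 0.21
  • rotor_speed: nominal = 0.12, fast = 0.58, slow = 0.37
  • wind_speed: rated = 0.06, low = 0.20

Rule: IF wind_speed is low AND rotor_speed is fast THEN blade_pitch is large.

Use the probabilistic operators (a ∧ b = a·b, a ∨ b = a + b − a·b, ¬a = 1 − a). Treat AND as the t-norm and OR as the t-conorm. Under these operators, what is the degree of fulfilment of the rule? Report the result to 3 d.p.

firing strength: low=0.20, fast=0.58; AND[a·b] → w = 0.1160

0.116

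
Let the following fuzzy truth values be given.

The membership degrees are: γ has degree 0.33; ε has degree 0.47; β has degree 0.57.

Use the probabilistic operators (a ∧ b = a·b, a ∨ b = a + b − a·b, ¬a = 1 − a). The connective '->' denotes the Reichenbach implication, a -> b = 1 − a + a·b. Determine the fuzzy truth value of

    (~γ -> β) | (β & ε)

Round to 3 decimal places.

0.789

~γ = 1 − 0.3300 = 0.6700
~γ -> β  [Reichenbach: 1 − a + a·b] with a=0.6700, b=0.5700 → 0.7119
β & ε = a·b on (0.5700, 0.4700) = 0.2679
(~γ -> β) | (β & ε) = a + b − a·b on (0.7119, 0.2679) = 0.7891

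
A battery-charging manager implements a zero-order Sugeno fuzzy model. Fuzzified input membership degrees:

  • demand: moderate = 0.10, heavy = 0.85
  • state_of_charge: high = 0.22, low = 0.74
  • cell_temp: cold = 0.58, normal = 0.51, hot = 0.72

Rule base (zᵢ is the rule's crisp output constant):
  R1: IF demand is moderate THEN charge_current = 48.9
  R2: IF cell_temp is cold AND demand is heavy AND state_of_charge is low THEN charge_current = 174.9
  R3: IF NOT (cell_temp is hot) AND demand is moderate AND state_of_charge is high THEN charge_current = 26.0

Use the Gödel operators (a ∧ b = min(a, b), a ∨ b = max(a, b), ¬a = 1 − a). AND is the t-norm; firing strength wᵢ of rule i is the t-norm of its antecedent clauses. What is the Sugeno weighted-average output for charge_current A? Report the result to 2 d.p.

139.66

R1 (z=48.9): moderate=0.10 → w = 0.10
R2 (z=174.9): cold=0.58, heavy=0.85, low=0.74; AND[min(a, b)] → w = 0.58
R3 (z=26.0): ¬hot=1−0.72=0.28, moderate=0.10, high=0.22; AND[min(a, b)] → w = 0.10
Weighted average = (0.10·48.9 + 0.58·174.9 + 0.10·26.0) / (0.10 + 0.58 + 0.10)
  = 108.9320 / 0.7800 = 139.66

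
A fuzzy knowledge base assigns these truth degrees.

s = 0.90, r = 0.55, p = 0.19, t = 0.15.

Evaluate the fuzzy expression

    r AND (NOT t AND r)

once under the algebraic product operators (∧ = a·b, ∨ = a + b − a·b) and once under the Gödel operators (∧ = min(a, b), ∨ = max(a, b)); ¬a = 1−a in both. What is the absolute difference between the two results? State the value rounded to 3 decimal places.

Under algebraic product:
  NOT t = 1 − 0.1500 = 0.8500
  NOT t AND r = a·b on (0.8500, 0.5500) = 0.4675
  r AND (NOT t AND r) = a·b on (0.5500, 0.4675) = 0.2571
  → value = 0.2571
Under Gödel:
  NOT t = 1 − 0.15 = 0.85
  NOT t AND r = min(a, b) on (0.85, 0.55) = 0.55
  r AND (NOT t AND r) = min(a, b) on (0.55, 0.55) = 0.55
  → value = 0.5500
|0.2571 − 0.5500| = 0.293

0.293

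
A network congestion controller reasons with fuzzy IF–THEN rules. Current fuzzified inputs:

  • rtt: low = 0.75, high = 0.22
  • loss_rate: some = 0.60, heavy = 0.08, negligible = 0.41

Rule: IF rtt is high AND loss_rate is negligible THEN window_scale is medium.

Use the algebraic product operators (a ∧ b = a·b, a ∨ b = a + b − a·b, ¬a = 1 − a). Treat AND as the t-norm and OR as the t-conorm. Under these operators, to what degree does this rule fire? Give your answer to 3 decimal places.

0.090

firing strength: high=0.22, negligible=0.41; AND[a·b] → w = 0.0902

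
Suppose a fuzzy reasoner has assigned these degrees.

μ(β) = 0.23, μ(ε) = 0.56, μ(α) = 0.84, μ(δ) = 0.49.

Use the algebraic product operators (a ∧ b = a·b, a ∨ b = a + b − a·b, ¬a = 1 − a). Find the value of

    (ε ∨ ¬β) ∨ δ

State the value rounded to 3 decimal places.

¬β = 1 − 0.2300 = 0.7700
ε ∨ ¬β = a + b − a·b on (0.5600, 0.7700) = 0.8988
(ε ∨ ¬β) ∨ δ = a + b − a·b on (0.8988, 0.4900) = 0.9484

0.948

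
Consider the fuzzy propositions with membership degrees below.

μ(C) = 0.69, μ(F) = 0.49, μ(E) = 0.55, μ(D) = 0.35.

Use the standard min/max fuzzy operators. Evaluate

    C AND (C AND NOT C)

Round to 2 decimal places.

NOT C = 1 − 0.69 = 0.31
C AND NOT C = min(a, b) on (0.69, 0.31) = 0.31
C AND (C AND NOT C) = min(a, b) on (0.69, 0.31) = 0.31

0.31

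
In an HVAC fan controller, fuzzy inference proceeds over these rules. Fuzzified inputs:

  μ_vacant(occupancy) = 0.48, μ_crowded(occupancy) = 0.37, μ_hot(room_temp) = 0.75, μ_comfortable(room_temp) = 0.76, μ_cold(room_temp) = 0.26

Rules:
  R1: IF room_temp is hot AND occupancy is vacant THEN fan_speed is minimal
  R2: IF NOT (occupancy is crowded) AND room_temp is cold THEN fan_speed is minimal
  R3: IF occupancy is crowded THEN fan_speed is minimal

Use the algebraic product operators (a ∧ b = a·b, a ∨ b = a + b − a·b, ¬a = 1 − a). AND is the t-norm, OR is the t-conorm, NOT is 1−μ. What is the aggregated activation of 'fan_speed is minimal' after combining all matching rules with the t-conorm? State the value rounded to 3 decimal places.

0.663

R1: hot=0.75, vacant=0.48; AND[a·b] → w = 0.3600
R2: ¬crowded=1−0.37=0.63, cold=0.26; AND[a·b] → w = 0.1638
R3: crowded=0.37 → w = 0.3700
Rules with consequent 'minimal': {R1, R2, R3} → strengths 0.3600, 0.1638, 0.3700
Aggregate via t-conorm [a + b − a·b]: 0.6628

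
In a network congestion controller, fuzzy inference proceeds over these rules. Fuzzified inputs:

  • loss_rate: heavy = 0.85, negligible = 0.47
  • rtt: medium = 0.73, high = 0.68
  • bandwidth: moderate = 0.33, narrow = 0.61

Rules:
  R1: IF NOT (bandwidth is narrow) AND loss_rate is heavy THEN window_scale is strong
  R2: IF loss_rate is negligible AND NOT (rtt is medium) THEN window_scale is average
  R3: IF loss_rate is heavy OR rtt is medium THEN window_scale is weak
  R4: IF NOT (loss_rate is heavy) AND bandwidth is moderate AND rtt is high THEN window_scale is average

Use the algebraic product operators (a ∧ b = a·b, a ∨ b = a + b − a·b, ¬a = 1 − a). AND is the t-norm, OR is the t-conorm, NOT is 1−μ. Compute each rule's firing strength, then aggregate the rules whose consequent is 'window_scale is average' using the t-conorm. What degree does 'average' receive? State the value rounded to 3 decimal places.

R1: ¬narrow=1−0.61=0.39, heavy=0.85; AND[a·b] → w = 0.3315
R2: negligible=0.47, ¬medium=1−0.73=0.27; AND[a·b] → w = 0.1269
R3: heavy=0.85, medium=0.73; OR[a + b − a·b] → w = 0.9595
R4: ¬heavy=1−0.85=0.15, moderate=0.33, high=0.68; AND[a·b] → w = 0.0337
Rules with consequent 'average': {R2, R4} → strengths 0.1269, 0.0337
Aggregate via t-conorm [a + b − a·b]: 0.1563

0.156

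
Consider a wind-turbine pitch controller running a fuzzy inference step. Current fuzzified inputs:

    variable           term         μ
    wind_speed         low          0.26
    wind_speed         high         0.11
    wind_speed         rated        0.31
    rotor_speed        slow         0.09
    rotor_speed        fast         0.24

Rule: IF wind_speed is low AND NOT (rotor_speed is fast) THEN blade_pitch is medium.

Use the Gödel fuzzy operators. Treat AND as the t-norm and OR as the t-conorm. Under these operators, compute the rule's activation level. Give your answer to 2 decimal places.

firing strength: low=0.26, ¬fast=1−0.24=0.76; AND[min(a, b)] → w = 0.26

0.26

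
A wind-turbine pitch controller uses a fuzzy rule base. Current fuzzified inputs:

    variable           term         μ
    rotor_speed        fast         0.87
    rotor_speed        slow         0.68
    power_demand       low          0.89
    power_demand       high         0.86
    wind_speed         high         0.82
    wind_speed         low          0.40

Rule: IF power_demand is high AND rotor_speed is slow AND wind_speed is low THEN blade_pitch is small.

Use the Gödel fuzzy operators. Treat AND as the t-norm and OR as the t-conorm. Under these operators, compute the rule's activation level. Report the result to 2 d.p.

firing strength: high=0.86, slow=0.68, low=0.40; AND[min(a, b)] → w = 0.40

0.40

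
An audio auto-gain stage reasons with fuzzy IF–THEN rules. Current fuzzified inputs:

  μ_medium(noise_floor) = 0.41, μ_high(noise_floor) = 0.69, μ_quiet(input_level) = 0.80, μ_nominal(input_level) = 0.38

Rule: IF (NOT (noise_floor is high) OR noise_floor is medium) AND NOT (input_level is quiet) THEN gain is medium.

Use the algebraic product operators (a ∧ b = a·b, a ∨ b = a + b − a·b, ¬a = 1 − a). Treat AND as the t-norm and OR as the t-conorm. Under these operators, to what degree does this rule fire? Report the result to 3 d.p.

0.119

firing strength: (¬high=1−0.69=0.31 OR medium=0.41) = 0.5929; AND[a·b] with ¬quiet=1−0.80=0.20 → w = 0.1186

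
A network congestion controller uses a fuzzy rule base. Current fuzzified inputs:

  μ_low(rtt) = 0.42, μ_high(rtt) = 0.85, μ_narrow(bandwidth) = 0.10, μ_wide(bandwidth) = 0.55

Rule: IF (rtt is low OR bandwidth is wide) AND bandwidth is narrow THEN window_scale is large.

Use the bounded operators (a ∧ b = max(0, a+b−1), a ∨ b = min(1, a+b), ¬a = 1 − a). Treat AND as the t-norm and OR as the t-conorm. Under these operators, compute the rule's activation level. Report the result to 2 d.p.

firing strength: (low=0.42 OR wide=0.55) = 0.97; AND[max(0, a+b−1)] with narrow=0.10 → w = 0.07

0.07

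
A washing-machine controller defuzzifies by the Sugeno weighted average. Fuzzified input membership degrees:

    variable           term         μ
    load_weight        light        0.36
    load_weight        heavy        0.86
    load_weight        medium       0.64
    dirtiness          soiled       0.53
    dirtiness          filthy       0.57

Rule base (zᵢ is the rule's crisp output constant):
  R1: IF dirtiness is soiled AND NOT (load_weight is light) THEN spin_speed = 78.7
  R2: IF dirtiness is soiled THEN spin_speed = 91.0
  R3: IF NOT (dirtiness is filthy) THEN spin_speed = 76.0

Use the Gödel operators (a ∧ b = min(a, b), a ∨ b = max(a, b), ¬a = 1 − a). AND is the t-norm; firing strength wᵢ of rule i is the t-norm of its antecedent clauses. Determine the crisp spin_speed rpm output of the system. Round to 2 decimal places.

82.30

R1 (z=78.7): soiled=0.53, ¬light=1−0.36=0.64; AND[min(a, b)] → w = 0.53
R2 (z=91.0): soiled=0.53 → w = 0.53
R3 (z=76.0): ¬filthy=1−0.57=0.43 → w = 0.43
Weighted average = (0.53·78.7 + 0.53·91.0 + 0.43·76.0) / (0.53 + 0.53 + 0.43)
  = 122.6210 / 1.4900 = 82.30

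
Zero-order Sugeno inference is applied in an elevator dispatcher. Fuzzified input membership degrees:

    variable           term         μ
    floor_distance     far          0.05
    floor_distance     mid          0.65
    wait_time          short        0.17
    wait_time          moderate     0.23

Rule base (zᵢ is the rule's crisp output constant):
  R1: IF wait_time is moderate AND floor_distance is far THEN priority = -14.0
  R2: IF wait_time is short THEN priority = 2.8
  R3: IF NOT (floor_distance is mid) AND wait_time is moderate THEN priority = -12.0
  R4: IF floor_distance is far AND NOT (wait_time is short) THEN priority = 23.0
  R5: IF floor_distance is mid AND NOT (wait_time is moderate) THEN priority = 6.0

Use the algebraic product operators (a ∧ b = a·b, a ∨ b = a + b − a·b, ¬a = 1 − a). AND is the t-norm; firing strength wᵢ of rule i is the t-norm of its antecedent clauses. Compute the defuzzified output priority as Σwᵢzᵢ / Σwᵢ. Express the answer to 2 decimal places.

R1 (z=-14.0): moderate=0.23, far=0.05; AND[a·b] → w = 0.0115
R2 (z=2.8): short=0.17 → w = 0.1700
R3 (z=-12.0): ¬mid=1−0.65=0.35, moderate=0.23; AND[a·b] → w = 0.0805
R4 (z=23.0): far=0.05, ¬short=1−0.17=0.83; AND[a·b] → w = 0.0415
R5 (z=6.0): mid=0.65, ¬moderate=1−0.23=0.77; AND[a·b] → w = 0.5005
Weighted average = (0.0115·-14.0 + 0.1700·2.8 + 0.0805·-12.0 + 0.0415·23.0 + 0.5005·6.0) / (0.0115 + 0.1700 + 0.0805 + 0.0415 + 0.5005)
  = 3.3065 / 0.8040 = 4.11

4.11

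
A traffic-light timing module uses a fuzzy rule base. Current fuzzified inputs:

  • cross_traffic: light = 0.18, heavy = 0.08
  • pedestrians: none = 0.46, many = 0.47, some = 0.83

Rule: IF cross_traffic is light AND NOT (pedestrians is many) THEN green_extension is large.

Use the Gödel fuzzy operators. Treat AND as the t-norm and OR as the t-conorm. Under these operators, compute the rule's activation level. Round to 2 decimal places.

firing strength: light=0.18, ¬many=1−0.47=0.53; AND[min(a, b)] → w = 0.18

0.18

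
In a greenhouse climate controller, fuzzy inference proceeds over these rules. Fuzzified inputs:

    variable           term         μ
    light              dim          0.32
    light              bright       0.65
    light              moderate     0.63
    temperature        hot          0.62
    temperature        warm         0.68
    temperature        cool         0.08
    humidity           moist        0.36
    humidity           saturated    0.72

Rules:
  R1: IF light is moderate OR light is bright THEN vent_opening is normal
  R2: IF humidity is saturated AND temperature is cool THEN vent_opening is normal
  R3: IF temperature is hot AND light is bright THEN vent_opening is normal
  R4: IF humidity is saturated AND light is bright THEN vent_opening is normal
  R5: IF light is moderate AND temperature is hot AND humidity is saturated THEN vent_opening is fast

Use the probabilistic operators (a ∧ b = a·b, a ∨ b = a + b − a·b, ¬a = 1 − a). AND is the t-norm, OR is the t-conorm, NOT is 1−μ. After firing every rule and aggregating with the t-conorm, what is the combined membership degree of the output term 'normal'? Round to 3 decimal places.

0.961

R1: moderate=0.63, bright=0.65; OR[a + b − a·b] → w = 0.8705
R2: saturated=0.72, cool=0.08; AND[a·b] → w = 0.0576
R3: hot=0.62, bright=0.65; AND[a·b] → w = 0.4030
R4: saturated=0.72, bright=0.65; AND[a·b] → w = 0.4680
R5: moderate=0.63, hot=0.62, saturated=0.72; AND[a·b] → w = 0.2812
Rules with consequent 'normal': {R1, R2, R3, R4} → strengths 0.8705, 0.0576, 0.4030, 0.4680
Aggregate via t-conorm [a + b − a·b]: 0.9612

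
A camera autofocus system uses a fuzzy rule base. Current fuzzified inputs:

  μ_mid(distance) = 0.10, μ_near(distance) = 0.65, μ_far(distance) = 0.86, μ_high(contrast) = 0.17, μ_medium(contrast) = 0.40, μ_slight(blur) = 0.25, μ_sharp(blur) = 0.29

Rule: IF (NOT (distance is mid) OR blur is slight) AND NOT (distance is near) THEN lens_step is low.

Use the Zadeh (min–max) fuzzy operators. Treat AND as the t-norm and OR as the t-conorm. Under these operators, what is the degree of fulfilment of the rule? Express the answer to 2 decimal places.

firing strength: (¬mid=1−0.10=0.90 OR slight=0.25) = 0.90; AND[min(a, b)] with ¬near=1−0.65=0.35 → w = 0.35

0.35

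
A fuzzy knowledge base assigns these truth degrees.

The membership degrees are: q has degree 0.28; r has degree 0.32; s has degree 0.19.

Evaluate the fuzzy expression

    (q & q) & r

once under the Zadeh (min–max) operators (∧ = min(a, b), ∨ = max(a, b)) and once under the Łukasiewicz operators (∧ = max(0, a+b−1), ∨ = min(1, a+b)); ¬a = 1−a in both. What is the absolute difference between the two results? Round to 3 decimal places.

0.280

Under Zadeh (min–max):
  q & q = min(a, b) on (0.28, 0.28) = 0.28
  (q & q) & r = min(a, b) on (0.28, 0.32) = 0.28
  → value = 0.2800
Under Łukasiewicz:
  q & q = max(0, a+b−1) on (0.28, 0.28) = 0.00
  (q & q) & r = max(0, a+b−1) on (0.00, 0.32) = 0.00
  → value = 0.0000
|0.2800 − 0.0000| = 0.280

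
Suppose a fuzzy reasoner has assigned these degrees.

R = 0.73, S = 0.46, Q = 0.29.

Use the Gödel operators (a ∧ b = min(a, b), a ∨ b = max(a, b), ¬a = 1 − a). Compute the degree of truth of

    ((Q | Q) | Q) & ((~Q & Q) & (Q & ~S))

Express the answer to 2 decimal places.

0.29

Q | Q = max(a, b) on (0.29, 0.29) = 0.29
(Q | Q) | Q = max(a, b) on (0.29, 0.29) = 0.29
~Q = 1 − 0.29 = 0.71
~Q & Q = min(a, b) on (0.71, 0.29) = 0.29
~S = 1 − 0.46 = 0.54
Q & ~S = min(a, b) on (0.29, 0.54) = 0.29
(~Q & Q) & (Q & ~S) = min(a, b) on (0.29, 0.29) = 0.29
((Q | Q) | Q) & ((~Q & Q) & (Q & ~S)) = min(a, b) on (0.29, 0.29) = 0.29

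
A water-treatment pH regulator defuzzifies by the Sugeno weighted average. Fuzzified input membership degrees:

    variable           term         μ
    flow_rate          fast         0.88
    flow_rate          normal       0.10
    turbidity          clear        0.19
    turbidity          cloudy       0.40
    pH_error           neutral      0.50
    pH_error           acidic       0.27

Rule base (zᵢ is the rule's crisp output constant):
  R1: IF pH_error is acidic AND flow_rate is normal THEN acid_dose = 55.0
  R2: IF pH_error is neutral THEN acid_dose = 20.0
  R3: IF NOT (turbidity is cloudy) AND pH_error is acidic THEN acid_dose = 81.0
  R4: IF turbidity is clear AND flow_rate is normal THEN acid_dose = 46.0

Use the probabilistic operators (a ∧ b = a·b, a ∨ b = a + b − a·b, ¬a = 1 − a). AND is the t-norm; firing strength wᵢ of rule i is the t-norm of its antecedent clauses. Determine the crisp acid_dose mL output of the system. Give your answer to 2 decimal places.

R1 (z=55.0): acidic=0.27, normal=0.10; AND[a·b] → w = 0.0270
R2 (z=20.0): neutral=0.50 → w = 0.5000
R3 (z=81.0): ¬cloudy=1−0.40=0.60, acidic=0.27; AND[a·b] → w = 0.1620
R4 (z=46.0): clear=0.19, normal=0.10; AND[a·b] → w = 0.0190
Weighted average = (0.0270·55.0 + 0.5000·20.0 + 0.1620·81.0 + 0.0190·46.0) / (0.0270 + 0.5000 + 0.1620 + 0.0190)
  = 25.4810 / 0.7080 = 35.99

35.99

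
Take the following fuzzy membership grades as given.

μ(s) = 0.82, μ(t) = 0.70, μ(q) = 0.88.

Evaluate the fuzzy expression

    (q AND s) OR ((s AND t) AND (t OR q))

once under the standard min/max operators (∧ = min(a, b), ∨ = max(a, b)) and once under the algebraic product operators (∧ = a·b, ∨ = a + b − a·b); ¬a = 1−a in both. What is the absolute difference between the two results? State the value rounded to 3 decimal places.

0.056

Under standard min/max:
  q AND s = min(a, b) on (0.88, 0.82) = 0.82
  s AND t = min(a, b) on (0.82, 0.70) = 0.70
  t OR q = max(a, b) on (0.70, 0.88) = 0.88
  (s AND t) AND (t OR q) = min(a, b) on (0.70, 0.88) = 0.70
  (q AND s) OR ((s AND t) AND (t OR q)) = max(a, b) on (0.82, 0.70) = 0.82
  → value = 0.8200
Under algebraic product:
  q AND s = a·b on (0.8800, 0.8200) = 0.7216
  s AND t = a·b on (0.8200, 0.7000) = 0.5740
  t OR q = a + b − a·b on (0.7000, 0.8800) = 0.9640
  (s AND t) AND (t OR q) = a·b on (0.5740, 0.9640) = 0.5533
  (q AND s) OR ((s AND t) AND (t OR q)) = a + b − a·b on (0.7216, 0.5533) = 0.8756
  → value = 0.8756
|0.8200 − 0.8756| = 0.056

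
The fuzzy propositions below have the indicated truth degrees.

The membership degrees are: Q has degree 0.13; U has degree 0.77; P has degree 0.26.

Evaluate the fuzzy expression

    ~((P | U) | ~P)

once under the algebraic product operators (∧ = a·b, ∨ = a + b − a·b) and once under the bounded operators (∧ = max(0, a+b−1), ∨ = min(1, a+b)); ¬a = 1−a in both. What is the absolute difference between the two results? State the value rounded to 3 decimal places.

Under algebraic product:
  P | U = a + b − a·b on (0.2600, 0.7700) = 0.8298
  ~P = 1 − 0.2600 = 0.7400
  (P | U) | ~P = a + b − a·b on (0.8298, 0.7400) = 0.9557
  ~((P | U) | ~P) = 1 − 0.9557 = 0.0443
  → value = 0.0443
Under bounded:
  P | U = min(1, a+b) on (0.26, 0.77) = 1.00
  ~P = 1 − 0.26 = 0.74
  (P | U) | ~P = min(1, a+b) on (1.00, 0.74) = 1.00
  ~((P | U) | ~P) = 1 − 1.00 = 0.00
  → value = 0.0000
|0.0443 − 0.0000| = 0.044

0.044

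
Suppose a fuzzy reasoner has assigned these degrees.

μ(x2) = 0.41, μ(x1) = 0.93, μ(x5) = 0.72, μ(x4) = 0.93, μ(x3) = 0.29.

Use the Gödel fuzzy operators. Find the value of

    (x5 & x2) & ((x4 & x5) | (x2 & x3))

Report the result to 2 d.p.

x5 & x2 = min(a, b) on (0.72, 0.41) = 0.41
x4 & x5 = min(a, b) on (0.93, 0.72) = 0.72
x2 & x3 = min(a, b) on (0.41, 0.29) = 0.29
(x4 & x5) | (x2 & x3) = max(a, b) on (0.72, 0.29) = 0.72
(x5 & x2) & ((x4 & x5) | (x2 & x3)) = min(a, b) on (0.41, 0.72) = 0.41

0.41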